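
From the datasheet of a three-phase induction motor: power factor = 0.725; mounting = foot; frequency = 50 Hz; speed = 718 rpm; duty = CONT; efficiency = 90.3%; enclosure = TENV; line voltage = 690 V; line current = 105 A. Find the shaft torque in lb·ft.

P_in = √3·V·I·cosφ = 1.732 × 690 × 105 × 0.725 = 90975 W
P_out = η·P_in = 0.903 × 90975 = 82150 W
n = 718 rpm
ω = 2π×718/60 = 75.19 rad/s
τ = P_out/ω = 82150/75.19 = 1093 N·m
In lb·ft: 1093/1.356 = 806 lb·ft

806 lb·ft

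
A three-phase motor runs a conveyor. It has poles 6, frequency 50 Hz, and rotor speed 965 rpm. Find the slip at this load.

3.50 %

n_s = 120f/p = 120×50/6 = 1000 rpm
s = (n_s − n)/n_s = (1000 − 965)/1000 = 0.0350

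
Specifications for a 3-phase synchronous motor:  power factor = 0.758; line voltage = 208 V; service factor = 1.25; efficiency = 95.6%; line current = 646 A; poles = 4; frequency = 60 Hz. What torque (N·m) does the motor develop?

895 N·m

P_in = √3·V·I·cosφ = 1.732 × 208 × 646 × 0.758 = 176406 W
P_out = η·P_in = 0.956 × 176406 = 168644 W
n = n_s = 120×60/4 = 1800 rpm (synchronous)
ω = 2π×1800/60 = 188.5 rad/s
τ = P_out/ω = 168644/188.5 = 895 N·m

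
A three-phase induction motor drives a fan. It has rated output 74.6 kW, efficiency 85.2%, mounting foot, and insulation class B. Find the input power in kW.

P_out = 74600 W
P_in = P_out/η = 74600/0.852 = 87559 W = 87.6 kW

87.6 kW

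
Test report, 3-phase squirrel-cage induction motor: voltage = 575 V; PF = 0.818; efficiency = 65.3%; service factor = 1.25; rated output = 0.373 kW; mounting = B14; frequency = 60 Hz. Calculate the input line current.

P_out = 0.373 kW = 373 W
P_in = P_out / η = 373 / 0.653 = 571 W
I_L = P_in / (√3·V_L·cosφ) = 571 / (1.732 × 575 × 0.818) = 0.701 A

0.701 A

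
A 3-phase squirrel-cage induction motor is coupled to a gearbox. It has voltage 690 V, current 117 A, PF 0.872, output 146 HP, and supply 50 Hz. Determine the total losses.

13000 W

P_in = √3·V·I·cosφ = 1.732×690×117×0.872 = 121927 W
P_out = 146×746 = 108916 W
Losses = P_in − P_out = 121927 − 108916 = 13011 W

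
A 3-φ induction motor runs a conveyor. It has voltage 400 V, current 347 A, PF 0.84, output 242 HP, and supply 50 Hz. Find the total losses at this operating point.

P_in = √3·V·I·cosφ = 1.732×400×347×0.84 = 201937 W
P_out = 242×746 = 180532 W
Losses = P_in − P_out = 201937 − 180532 = 21405 W

21.4 kW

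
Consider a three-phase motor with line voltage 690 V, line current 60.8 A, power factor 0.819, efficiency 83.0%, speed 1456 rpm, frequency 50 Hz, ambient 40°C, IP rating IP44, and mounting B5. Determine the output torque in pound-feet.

P_in = √3·V·I·cosφ = 1.732 × 690 × 60.8 × 0.819 = 59509 W
P_out = η·P_in = 0.83 × 59509 = 49392 W
n = 1456 rpm
ω = 2π×1456/60 = 152.5 rad/s
τ = P_out/ω = 49392/152.5 = 323.9 N·m
In lb·ft: 323.9/1.356 = 239 lb·ft

239 lb·ft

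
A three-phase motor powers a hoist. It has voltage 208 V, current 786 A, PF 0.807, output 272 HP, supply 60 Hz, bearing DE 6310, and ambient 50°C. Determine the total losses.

25600 W

P_in = √3·V·I·cosφ = 1.732×208×786×0.807 = 228511 W
P_out = 272×746 = 202912 W
Losses = P_in − P_out = 228511 − 202912 = 25599 W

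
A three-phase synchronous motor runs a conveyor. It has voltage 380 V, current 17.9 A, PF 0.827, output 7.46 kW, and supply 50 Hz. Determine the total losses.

P_in = √3·V·I·cosφ = 1.732×380×17.9×0.827 = 9743 W
P_out = 7460 W
Losses = P_in − P_out = 9743 − 7460 = 2283 W

2.28 kW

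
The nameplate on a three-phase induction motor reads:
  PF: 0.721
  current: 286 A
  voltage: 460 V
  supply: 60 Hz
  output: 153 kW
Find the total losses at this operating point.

11300 W

P_in = √3·V·I·cosφ = 1.732×460×286×0.721 = 164288 W
P_out = 153000 W
Losses = P_in − P_out = 164288 − 153000 = 11288 W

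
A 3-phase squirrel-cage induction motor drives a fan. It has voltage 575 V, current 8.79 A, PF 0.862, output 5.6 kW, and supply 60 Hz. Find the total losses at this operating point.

1950 W

P_in = √3·V·I·cosφ = 1.732×575×8.79×0.862 = 7546 W
P_out = 5600 W
Losses = P_in − P_out = 7546 − 5600 = 1946 W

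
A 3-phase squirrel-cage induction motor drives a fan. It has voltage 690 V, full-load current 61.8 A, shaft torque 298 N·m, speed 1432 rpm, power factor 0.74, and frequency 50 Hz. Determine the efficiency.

81.8 %

ω = 2π × 1432/60 = 150 rad/s; P_out = τω = 298 × 150 = 44700 W
P_in = √3·V_L·I_L·cosφ = 1.732 × 690 × 61.8 × 0.74 = 54653 W
η = P_out / P_in = 44700 / 54653 = 0.818 = 81.8%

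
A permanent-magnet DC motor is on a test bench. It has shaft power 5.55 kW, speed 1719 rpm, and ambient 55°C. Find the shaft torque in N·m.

30.8 N·m

ω = 2π × 1719/60 = 180 rad/s
τ = P/ω = 5550/180 = 30.8 N·m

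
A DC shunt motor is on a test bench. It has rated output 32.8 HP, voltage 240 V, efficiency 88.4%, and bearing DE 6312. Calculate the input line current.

P_out = 32.8 × 746 = 24469 W
P_in = P_out / η = 24469 / 0.884 = 27680 W
I = P_in / V = 27680 / 240 = 115 A

115 A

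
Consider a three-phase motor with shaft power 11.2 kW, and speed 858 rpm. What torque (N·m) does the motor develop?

ω = 2π × 858/60 = 89.85 rad/s
τ = P/ω = 11200/89.85 = 125 N·m

125 N·m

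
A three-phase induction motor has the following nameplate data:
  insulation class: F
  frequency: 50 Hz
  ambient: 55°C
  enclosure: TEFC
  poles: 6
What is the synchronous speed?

1000 rpm

n_s = 120f/p = 120×50/6 = 1000 rpm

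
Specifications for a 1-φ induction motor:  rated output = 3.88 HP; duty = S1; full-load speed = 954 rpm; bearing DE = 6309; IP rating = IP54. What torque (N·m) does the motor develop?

P_out = 3.88 × 746 = 2894 W
ω = 2π × 954/60 = 99.9 rad/s
τ = P_out/ω = 2894/99.9 = 29 N·m

29 N·m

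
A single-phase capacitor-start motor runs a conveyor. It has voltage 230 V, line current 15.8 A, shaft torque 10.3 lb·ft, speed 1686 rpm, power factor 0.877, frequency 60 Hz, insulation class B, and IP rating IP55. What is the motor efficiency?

τ = 10.3 lb·ft × 1.356 = 13.97 N·m
ω = 2π × 1686/60 = 176.6 rad/s; P_out = τω = 13.97 × 176.6 = 2467 W
P_in = V·I·cosφ = 230 × 15.8 × 0.877 = 3187 W
η = P_out / P_in = 2467 / 3187 = 0.774 = 77.4%

77.4 %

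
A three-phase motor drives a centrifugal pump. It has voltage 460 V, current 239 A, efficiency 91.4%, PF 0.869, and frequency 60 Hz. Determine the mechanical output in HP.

P_in = √3·V·I·cosφ = 1.732 × 460 × 239 × 0.869 = 165472 W
P_out = η·P_in = 0.914 × 165472 = 151241 W
= 151241/746 = 203 HP

203 HP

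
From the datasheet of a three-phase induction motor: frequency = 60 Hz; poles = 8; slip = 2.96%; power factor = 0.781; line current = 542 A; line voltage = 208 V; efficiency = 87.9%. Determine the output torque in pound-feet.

P_in = √3·V·I·cosφ = 1.732 × 208 × 542 × 0.781 = 152497 W
P_out = η·P_in = 0.879 × 152497 = 134045 W
n_s = 120×60/8 = 900 rpm; n = 900×(1−0.0296) = 873 rpm
ω = 2π×873/60 = 91.42 rad/s
τ = P_out/ω = 134045/91.42 = 1466 N·m
In lb·ft: 1466/1.356 = 1080 lb·ft

1080 lb·ft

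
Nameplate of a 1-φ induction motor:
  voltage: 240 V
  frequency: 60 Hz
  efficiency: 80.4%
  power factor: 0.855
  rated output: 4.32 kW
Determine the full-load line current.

P_out = 4.32 kW = 4320 W
P_in = P_out / η = 4320 / 0.804 = 5373 W
I = P_in / (V·cosφ) = 5373 / (240 × 0.855) = 26.2 A

26.2 A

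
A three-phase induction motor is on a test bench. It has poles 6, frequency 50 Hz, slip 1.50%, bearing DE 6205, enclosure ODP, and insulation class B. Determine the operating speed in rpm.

985 rpm

n_s = 120f/p = 120×50/6 = 1000 rpm
n = n_s(1 − s) = 1000 × (1 − 0.015) = 985 rpm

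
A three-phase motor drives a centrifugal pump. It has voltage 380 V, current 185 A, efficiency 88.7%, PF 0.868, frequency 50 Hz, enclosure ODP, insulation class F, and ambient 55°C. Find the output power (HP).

126 HP

P_in = √3·V·I·cosφ = 1.732 × 380 × 185 × 0.868 = 105687 W
P_out = η·P_in = 0.887 × 105687 = 93744 W
= 93744/746 = 126 HP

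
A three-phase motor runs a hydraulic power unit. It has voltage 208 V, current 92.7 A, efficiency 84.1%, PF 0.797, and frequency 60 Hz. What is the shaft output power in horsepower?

P_in = √3·V·I·cosφ = 1.732 × 208 × 92.7 × 0.797 = 26616 W
P_out = η·P_in = 0.841 × 26616 = 22384 W
= 22384/746 = 30 HP

30 HP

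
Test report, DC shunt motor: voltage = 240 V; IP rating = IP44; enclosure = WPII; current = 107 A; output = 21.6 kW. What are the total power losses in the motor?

4.08 kW

P_in = V·I = 240×107 = 25680 W
P_out = 21600 W
Losses = P_in − P_out = 25680 − 21600 = 4080 W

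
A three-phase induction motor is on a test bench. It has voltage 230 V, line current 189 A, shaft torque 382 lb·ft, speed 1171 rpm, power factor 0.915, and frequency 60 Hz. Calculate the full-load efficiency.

τ = 382 lb·ft × 1.356 = 518 N·m
ω = 2π × 1171/60 = 122.6 rad/s; P_out = τω = 518 × 122.6 = 63507 W
P_in = √3·V_L·I_L·cosφ = 1.732 × 230 × 189 × 0.915 = 68890 W
η = P_out / P_in = 63507 / 68890 = 0.922 = 92.2%

92.2 %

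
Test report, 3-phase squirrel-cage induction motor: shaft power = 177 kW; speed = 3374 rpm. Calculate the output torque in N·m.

501 N·m

ω = 2π × 3374/60 = 353.3 rad/s
τ = P/ω = 177000/353.3 = 501 N·m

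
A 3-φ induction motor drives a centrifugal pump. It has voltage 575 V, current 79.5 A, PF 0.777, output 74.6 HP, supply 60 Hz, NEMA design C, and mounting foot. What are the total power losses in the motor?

P_in = √3·V·I·cosφ = 1.732×575×79.5×0.777 = 61518 W
P_out = 74.6×746 = 55652 W
Losses = P_in − P_out = 61518 − 55652 = 5866 W

5.87 kW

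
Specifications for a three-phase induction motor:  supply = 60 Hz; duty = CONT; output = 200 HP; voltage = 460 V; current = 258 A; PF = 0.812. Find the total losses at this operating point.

17.7 kW

P_in = √3·V·I·cosφ = 1.732×460×258×0.812 = 166910 W
P_out = 200×746 = 149200 W
Losses = P_in − P_out = 166910 − 149200 = 17710 W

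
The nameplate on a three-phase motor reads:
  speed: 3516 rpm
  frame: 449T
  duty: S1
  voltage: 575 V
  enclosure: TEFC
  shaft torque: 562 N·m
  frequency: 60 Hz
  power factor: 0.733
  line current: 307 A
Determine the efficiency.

ω = 2π × 3516/60 = 368.2 rad/s; P_out = τω = 562 × 368.2 = 206928 W
P_in = √3·V_L·I_L·cosφ = 1.732 × 575 × 307 × 0.733 = 224108 W
η = P_out / P_in = 206928 / 224108 = 0.923 = 92.3%

92.3 %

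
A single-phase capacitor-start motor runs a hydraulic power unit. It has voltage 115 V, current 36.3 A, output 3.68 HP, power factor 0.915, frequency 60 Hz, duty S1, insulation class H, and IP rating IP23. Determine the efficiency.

71.9 %

P_out = 3.68 × 746 = 2745 W
P_in = V·I·cosφ = 115 × 36.3 × 0.915 = 3820 W
η = P_out / P_in = 2745 / 3820 = 0.719 = 71.9%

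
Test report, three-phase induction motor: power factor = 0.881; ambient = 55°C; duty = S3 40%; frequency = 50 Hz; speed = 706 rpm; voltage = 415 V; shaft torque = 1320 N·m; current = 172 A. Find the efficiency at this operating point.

ω = 2π × 706/60 = 73.93 rad/s; P_out = τω = 1320 × 73.93 = 97588 W
P_in = √3·V_L·I_L·cosφ = 1.732 × 415 × 172 × 0.881 = 108918 W
η = P_out / P_in = 97588 / 108918 = 0.896 = 89.6%

89.6 %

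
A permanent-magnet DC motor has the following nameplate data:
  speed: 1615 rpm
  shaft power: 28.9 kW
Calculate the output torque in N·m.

ω = 2π × 1615/60 = 169.1 rad/s
τ = P/ω = 28900/169.1 = 171 N·m

171 N·m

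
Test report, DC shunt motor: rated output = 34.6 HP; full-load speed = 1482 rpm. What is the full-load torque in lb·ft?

P_out = 34.6 × 746 = 25812 W
ω = 2π × 1482/60 = 155.2 rad/s
τ = P_out/ω = 25812/155.2 = 166.3 N·m
In lb·ft: 166.3/1.356 = 123 lb·ft

123 lb·ft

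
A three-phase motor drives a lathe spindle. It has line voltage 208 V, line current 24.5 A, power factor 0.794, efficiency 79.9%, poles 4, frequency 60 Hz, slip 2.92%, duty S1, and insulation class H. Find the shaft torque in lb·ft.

P_in = √3·V·I·cosφ = 1.732 × 208 × 24.5 × 0.794 = 7008 W
P_out = η·P_in = 0.799 × 7008 = 5599 W
n_s = 120×60/4 = 1800 rpm; n = 1800×(1−0.0292) = 1747 rpm
ω = 2π×1747/60 = 182.9 rad/s
τ = P_out/ω = 5599/182.9 = 30.61 N·m
In lb·ft: 30.61/1.356 = 22.6 lb·ft

22.6 lb·ft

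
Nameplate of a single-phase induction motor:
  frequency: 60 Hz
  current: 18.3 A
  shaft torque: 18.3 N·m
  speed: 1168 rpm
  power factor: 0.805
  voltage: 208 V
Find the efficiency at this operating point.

ω = 2π × 1168/60 = 122.3 rad/s; P_out = τω = 18.3 × 122.3 = 2238 W
P_in = V·I·cosφ = 208 × 18.3 × 0.805 = 3064 W
η = P_out / P_in = 2238 / 3064 = 0.730 = 73.0%

73.0 %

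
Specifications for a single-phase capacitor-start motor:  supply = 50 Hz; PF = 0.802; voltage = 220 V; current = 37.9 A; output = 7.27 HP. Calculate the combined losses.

1260 W

P_in = V·I·cosφ = 220×37.9×0.802 = 6687 W
P_out = 7.27×746 = 5423 W
Losses = P_in − P_out = 6687 − 5423 = 1264 W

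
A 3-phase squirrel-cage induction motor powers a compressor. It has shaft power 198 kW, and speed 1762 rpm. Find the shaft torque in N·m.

ω = 2π × 1762/60 = 184.5 rad/s
τ = P/ω = 198000/184.5 = 1070 N·m

1070 N·m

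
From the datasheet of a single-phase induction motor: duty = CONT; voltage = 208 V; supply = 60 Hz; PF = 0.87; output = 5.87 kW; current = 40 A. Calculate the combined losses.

P_in = V·I·cosφ = 208×40×0.87 = 7238 W
P_out = 5870 W
Losses = P_in − P_out = 7238 − 5870 = 1368 W

1370 W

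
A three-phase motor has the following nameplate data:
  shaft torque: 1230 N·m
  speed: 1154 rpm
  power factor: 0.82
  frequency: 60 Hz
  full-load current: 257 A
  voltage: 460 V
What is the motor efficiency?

88.5 %

ω = 2π × 1154/60 = 120.8 rad/s; P_out = τω = 1230 × 120.8 = 148584 W
P_in = √3·V_L·I_L·cosφ = 1.732 × 460 × 257 × 0.82 = 167901 W
η = P_out / P_in = 148584 / 167901 = 0.885 = 88.5%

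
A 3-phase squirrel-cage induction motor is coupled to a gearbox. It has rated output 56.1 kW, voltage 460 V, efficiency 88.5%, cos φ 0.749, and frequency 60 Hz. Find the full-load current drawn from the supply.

P_out = 56.1 kW = 56100 W
P_in = P_out / η = 56100 / 0.885 = 63390 W
I_L = P_in / (√3·V_L·cosφ) = 63390 / (1.732 × 460 × 0.749) = 106 A

106 A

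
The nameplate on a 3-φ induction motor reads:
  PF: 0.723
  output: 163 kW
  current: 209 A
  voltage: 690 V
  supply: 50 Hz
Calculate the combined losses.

17600 W

P_in = √3·V·I·cosφ = 1.732×690×209×0.723 = 180585 W
P_out = 163000 W
Losses = P_in − P_out = 180585 − 163000 = 17585 W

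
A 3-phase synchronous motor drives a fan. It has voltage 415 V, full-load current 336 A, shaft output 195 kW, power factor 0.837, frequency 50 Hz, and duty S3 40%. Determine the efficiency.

P_out = 195 kW = 195000 W
P_in = √3·V_L·I_L·cosφ = 1.732 × 415 × 336 × 0.837 = 202144 W
η = P_out / P_in = 195000 / 202144 = 0.965 = 96.5%

96.5 %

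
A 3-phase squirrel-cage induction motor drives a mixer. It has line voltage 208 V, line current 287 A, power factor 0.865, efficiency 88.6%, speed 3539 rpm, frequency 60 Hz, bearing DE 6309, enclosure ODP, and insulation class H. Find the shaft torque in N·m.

P_in = √3·V·I·cosφ = 1.732 × 208 × 287 × 0.865 = 89435 W
P_out = η·P_in = 0.886 × 89435 = 79239 W
n = 3539 rpm
ω = 2π×3539/60 = 370.6 rad/s
τ = P_out/ω = 79239/370.6 = 214 N·m

214 N·m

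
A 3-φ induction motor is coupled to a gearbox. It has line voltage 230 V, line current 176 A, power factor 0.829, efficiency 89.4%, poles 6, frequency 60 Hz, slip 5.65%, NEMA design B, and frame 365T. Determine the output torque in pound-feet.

323 lb·ft

P_in = √3·V·I·cosφ = 1.732 × 230 × 176 × 0.829 = 58122 W
P_out = η·P_in = 0.894 × 58122 = 51961 W
n_s = 120×60/6 = 1200 rpm; n = 1200×(1−0.0565) = 1132 rpm
ω = 2π×1132/60 = 118.5 rad/s
τ = P_out/ω = 51961/118.5 = 438.5 N·m
In lb·ft: 438.5/1.356 = 323 lb·ft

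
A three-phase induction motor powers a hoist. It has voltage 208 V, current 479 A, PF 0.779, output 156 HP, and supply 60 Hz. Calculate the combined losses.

18.1 kW

P_in = √3·V·I·cosφ = 1.732×208×479×0.779 = 134426 W
P_out = 156×746 = 116376 W
Losses = P_in − P_out = 134426 − 116376 = 18050 W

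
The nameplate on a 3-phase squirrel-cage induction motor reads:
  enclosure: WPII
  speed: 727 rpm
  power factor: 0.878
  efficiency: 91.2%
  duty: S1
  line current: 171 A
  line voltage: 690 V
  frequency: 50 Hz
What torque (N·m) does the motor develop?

P_in = √3·V·I·cosφ = 1.732 × 690 × 171 × 0.878 = 179427 W
P_out = η·P_in = 0.912 × 179427 = 163637 W
n = 727 rpm
ω = 2π×727/60 = 76.13 rad/s
τ = P_out/ω = 163637/76.13 = 2150 N·m

2150 N·m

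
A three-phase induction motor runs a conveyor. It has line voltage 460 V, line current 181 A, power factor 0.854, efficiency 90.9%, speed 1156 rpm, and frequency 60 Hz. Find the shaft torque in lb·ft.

682 lb·ft

P_in = √3·V·I·cosφ = 1.732 × 460 × 181 × 0.854 = 123152 W
P_out = η·P_in = 0.909 × 123152 = 111945 W
n = 1156 rpm
ω = 2π×1156/60 = 121.1 rad/s
τ = P_out/ω = 111945/121.1 = 924.4 N·m
In lb·ft: 924.4/1.356 = 682 lb·ft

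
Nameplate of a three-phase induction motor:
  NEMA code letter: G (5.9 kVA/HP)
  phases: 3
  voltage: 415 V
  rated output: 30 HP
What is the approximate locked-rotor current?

S_LR = 5.9 × 30 = 177 kVA
I_LR = S_LR/(√3·V_L) = 177000/(1.732×415) = 246 A

246 A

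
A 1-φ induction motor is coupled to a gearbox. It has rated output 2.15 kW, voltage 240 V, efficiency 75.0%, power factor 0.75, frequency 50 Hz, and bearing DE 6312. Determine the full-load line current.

P_out = 2.15 kW = 2150 W
P_in = P_out / η = 2150 / 0.750 = 2867 W
I = P_in / (V·cosφ) = 2867 / (240 × 0.75) = 15.9 A

15.9 A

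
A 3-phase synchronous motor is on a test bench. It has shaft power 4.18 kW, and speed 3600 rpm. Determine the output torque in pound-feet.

ω = 2π × 3600/60 = 377 rad/s
τ = P/ω = 4180/377 = 11.09 N·m
In lb·ft: 11.09/1.356 = 8.18 lb·ft

8.18 lb·ft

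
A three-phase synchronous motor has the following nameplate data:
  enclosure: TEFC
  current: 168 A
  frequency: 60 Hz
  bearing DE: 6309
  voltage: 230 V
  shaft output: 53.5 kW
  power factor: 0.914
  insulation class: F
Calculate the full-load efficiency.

87.5 %

P_out = 53.5 kW = 53500 W
P_in = √3·V_L·I_L·cosφ = 1.732 × 230 × 168 × 0.914 = 61169 W
η = P_out / P_in = 53500 / 61169 = 0.875 = 87.5%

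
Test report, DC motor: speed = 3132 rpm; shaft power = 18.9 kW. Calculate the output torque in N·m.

57.6 N·m

ω = 2π × 3132/60 = 328 rad/s
τ = P/ω = 18900/328 = 57.6 N·m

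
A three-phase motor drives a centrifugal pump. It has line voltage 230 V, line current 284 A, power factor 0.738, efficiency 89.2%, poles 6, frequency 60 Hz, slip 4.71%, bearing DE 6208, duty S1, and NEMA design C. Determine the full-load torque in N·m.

622 N·m

P_in = √3·V·I·cosφ = 1.732 × 230 × 284 × 0.738 = 83493 W
P_out = η·P_in = 0.892 × 83493 = 74476 W
n_s = 120×60/6 = 1200 rpm; n = 1200×(1−0.0471) = 1143 rpm
ω = 2π×1143/60 = 119.7 rad/s
τ = P_out/ω = 74476/119.7 = 622 N·m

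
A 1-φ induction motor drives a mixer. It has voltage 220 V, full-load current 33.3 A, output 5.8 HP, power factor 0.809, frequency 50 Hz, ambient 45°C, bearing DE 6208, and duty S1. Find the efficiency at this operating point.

P_out = 5.8 × 746 = 4327 W
P_in = V·I·cosφ = 220 × 33.3 × 0.809 = 5927 W
η = P_out / P_in = 4327 / 5927 = 0.730 = 73.0%

73.0 %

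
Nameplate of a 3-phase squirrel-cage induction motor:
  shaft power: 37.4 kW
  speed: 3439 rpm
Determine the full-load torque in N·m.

104 N·m

ω = 2π × 3439/60 = 360.1 rad/s
τ = P/ω = 37400/360.1 = 104 N·m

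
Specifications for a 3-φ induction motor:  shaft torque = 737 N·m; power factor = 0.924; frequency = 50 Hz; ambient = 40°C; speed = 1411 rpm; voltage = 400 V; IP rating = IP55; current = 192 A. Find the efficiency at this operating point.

ω = 2π × 1411/60 = 147.8 rad/s; P_out = τω = 737 × 147.8 = 108929 W
P_in = √3·V_L·I_L·cosφ = 1.732 × 400 × 192 × 0.924 = 122908 W
η = P_out / P_in = 108929 / 122908 = 0.886 = 88.6%

88.6 %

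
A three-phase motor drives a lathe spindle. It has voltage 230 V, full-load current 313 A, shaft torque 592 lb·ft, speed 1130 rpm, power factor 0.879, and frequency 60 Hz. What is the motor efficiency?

τ = 592 lb·ft × 1.356 = 802.8 N·m
ω = 2π × 1130/60 = 118.3 rad/s; P_out = τω = 802.8 × 118.3 = 94971 W
P_in = √3·V_L·I_L·cosφ = 1.732 × 230 × 313 × 0.879 = 109600 W
η = P_out / P_in = 94971 / 109600 = 0.867 = 86.7%

86.7 %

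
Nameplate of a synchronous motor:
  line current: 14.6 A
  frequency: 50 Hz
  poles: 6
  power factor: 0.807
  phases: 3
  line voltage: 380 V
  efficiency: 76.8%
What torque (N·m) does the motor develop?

56.9 N·m

P_in = √3·V·I·cosφ = 1.732 × 380 × 14.6 × 0.807 = 7755 W
P_out = η·P_in = 0.768 × 7755 = 5956 W
n = n_s = 120×50/6 = 1000 rpm (synchronous)
ω = 2π×1000/60 = 104.7 rad/s
τ = P_out/ω = 5956/104.7 = 56.9 N·m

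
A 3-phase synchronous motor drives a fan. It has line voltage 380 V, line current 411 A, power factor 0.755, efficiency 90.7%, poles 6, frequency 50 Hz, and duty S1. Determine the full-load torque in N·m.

P_in = √3·V·I·cosφ = 1.732 × 380 × 411 × 0.755 = 204230 W
P_out = η·P_in = 0.907 × 204230 = 185237 W
n = n_s = 120×50/6 = 1000 rpm (synchronous)
ω = 2π×1000/60 = 104.7 rad/s
τ = P_out/ω = 185237/104.7 = 1770 N·m

1770 N·m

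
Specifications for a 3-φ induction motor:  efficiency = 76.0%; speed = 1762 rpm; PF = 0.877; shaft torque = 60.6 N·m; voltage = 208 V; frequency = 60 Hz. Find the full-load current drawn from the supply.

ω = 2π×1762/60 = 184.5 rad/s; P_out = τω = 60.6 × 184.5 = 11181 W
P_in = P_out / η = 11181 / 0.760 = 14712 W
I_L = P_in / (√3·V_L·cosφ) = 14712 / (1.732 × 208 × 0.877) = 46.6 A

46.6 A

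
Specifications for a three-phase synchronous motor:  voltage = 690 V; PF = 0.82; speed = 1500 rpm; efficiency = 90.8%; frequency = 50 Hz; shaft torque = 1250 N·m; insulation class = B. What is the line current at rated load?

ω = 2π×1500/60 = 157.1 rad/s; P_out = τω = 1250 × 157.1 = 196375 W
P_in = P_out / η = 196375 / 0.908 = 216272 W
I_L = P_in / (√3·V_L·cosφ) = 216272 / (1.732 × 690 × 0.82) = 221 A

221 A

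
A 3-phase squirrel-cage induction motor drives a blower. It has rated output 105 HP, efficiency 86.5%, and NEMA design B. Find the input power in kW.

90.6 kW

P_out = 105 × 746 = 78330 W
P_in = P_out/η = 78330/0.865 = 90555 W = 90.6 kW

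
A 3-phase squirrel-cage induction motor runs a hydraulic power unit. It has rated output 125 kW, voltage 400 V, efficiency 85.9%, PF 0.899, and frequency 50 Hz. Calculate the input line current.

P_out = 125 kW = 125000 W
P_in = P_out / η = 125000 / 0.859 = 145518 W
I_L = P_in / (√3·V_L·cosφ) = 145518 / (1.732 × 400 × 0.899) = 234 A

234 A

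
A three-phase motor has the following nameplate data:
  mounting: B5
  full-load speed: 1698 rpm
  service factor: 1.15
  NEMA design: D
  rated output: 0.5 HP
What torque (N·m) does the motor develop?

2.1 N·m

P_out = 0.5 × 746 = 373 W
ω = 2π × 1698/60 = 177.8 rad/s
τ = P_out/ω = 373/177.8 = 2.1 N·m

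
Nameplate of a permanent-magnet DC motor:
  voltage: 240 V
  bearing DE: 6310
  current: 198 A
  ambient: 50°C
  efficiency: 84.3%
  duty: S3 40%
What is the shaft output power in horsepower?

P_in = V·I = 240 × 198 = 47520 W
P_out = η·P_in = 0.843 × 47520 = 40059 W
= 40059/746 = 53.7 HP

53.7 HP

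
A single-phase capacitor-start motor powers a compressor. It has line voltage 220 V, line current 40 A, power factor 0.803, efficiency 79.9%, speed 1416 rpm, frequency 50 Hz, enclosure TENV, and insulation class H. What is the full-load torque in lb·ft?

P_in = V·I·cosφ = 220 × 40 × 0.803 = 7066 W
P_out = η·P_in = 0.799 × 7066 = 5646 W
n = 1416 rpm
ω = 2π×1416/60 = 148.3 rad/s
τ = P_out/ω = 5646/148.3 = 38.07 N·m
In lb·ft: 38.07/1.356 = 28.1 lb·ft

28.1 lb·ft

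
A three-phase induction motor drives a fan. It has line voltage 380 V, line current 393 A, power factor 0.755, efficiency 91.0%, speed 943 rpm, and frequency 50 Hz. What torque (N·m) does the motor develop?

P_in = √3·V·I·cosφ = 1.732 × 380 × 393 × 0.755 = 195286 W
P_out = η·P_in = 0.91 × 195286 = 177710 W
n = 943 rpm
ω = 2π×943/60 = 98.75 rad/s
τ = P_out/ω = 177710/98.75 = 1800 N·m

1800 N·m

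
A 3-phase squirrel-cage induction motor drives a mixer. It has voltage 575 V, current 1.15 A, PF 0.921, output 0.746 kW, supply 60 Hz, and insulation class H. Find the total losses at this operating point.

309 W

P_in = √3·V·I·cosφ = 1.732×575×1.15×0.921 = 1055 W
P_out = 746 W
Losses = P_in − P_out = 1055 − 746 = 309 W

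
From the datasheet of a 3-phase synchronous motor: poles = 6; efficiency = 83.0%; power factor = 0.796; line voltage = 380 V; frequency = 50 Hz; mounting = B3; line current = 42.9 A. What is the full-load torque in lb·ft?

P_in = √3·V·I·cosφ = 1.732 × 380 × 42.9 × 0.796 = 22475 W
P_out = η·P_in = 0.83 × 22475 = 18654 W
n = n_s = 120×50/6 = 1000 rpm (synchronous)
ω = 2π×1000/60 = 104.7 rad/s
τ = P_out/ω = 18654/104.7 = 178.2 N·m
In lb·ft: 178.2/1.356 = 131 lb·ft

131 lb·ft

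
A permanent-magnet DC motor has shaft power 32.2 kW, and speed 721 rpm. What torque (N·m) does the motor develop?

426 N·m

ω = 2π × 721/60 = 75.5 rad/s
τ = P/ω = 32200/75.5 = 426 N·m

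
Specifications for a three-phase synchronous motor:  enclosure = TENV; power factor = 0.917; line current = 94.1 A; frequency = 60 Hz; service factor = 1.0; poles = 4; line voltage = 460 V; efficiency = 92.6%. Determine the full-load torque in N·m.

P_in = √3·V·I·cosφ = 1.732 × 460 × 94.1 × 0.917 = 68749 W
P_out = η·P_in = 0.926 × 68749 = 63662 W
n = n_s = 120×60/4 = 1800 rpm (synchronous)
ω = 2π×1800/60 = 188.5 rad/s
τ = P_out/ω = 63662/188.5 = 338 N·m

338 N·m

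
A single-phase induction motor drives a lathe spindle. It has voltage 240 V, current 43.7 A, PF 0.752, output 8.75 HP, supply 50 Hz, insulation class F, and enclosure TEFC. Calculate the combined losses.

P_in = V·I·cosφ = 240×43.7×0.752 = 7887 W
P_out = 8.75×746 = 6528 W
Losses = P_in − P_out = 7887 − 6528 = 1359 W

1360 W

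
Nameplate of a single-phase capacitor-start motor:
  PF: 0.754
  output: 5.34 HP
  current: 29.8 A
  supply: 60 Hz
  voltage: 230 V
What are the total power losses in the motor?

1180 W

P_in = V·I·cosφ = 230×29.8×0.754 = 5168 W
P_out = 5.34×746 = 3984 W
Losses = P_in − P_out = 5168 − 3984 = 1184 W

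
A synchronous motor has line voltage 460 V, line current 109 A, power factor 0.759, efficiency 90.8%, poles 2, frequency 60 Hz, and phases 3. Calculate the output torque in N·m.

159 N·m

P_in = √3·V·I·cosφ = 1.732 × 460 × 109 × 0.759 = 65913 W
P_out = η·P_in = 0.908 × 65913 = 59849 W
n = n_s = 120×60/2 = 3600 rpm (synchronous)
ω = 2π×3600/60 = 377 rad/s
τ = P_out/ω = 59849/377 = 159 N·m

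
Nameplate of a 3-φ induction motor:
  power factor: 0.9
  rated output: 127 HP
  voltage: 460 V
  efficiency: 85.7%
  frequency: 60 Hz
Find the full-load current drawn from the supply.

P_out = 127 × 746 = 94742 W
P_in = P_out / η = 94742 / 0.857 = 110551 W
I_L = P_in / (√3·V_L·cosφ) = 110551 / (1.732 × 460 × 0.9) = 154 A

154 A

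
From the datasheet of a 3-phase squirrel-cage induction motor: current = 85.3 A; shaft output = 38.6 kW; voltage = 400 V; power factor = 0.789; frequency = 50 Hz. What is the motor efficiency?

82.8 %

P_out = 38.6 kW = 38600 W
P_in = √3·V_L·I_L·cosφ = 1.732 × 400 × 85.3 × 0.789 = 46627 W
η = P_out / P_in = 38600 / 46627 = 0.828 = 82.8%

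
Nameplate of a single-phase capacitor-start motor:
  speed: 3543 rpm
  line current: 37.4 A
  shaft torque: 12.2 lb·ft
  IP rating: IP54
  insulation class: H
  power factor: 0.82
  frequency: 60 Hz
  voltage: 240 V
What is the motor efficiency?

83.4 %

τ = 12.2 lb·ft × 1.356 = 16.54 N·m
ω = 2π × 3543/60 = 371 rad/s; P_out = τω = 16.54 × 371 = 6136 W
P_in = V·I·cosφ = 240 × 37.4 × 0.82 = 7360 W
η = P_out / P_in = 6136 / 7360 = 0.834 = 83.4%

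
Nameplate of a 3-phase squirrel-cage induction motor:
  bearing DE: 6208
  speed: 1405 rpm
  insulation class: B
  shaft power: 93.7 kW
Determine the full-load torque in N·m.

ω = 2π × 1405/60 = 147.1 rad/s
τ = P/ω = 93700/147.1 = 637 N·m

637 N·m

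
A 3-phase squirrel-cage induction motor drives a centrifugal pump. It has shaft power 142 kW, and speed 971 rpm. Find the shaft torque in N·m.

ω = 2π × 971/60 = 101.7 rad/s
τ = P/ω = 142000/101.7 = 1400 N·m

1400 N·m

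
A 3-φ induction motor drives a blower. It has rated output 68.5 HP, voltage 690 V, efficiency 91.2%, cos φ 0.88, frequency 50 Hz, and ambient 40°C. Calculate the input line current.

P_out = 68.5 × 746 = 51101 W
P_in = P_out / η = 51101 / 0.912 = 56032 W
I_L = P_in / (√3·V_L·cosφ) = 56032 / (1.732 × 690 × 0.88) = 53.3 A

53.3 A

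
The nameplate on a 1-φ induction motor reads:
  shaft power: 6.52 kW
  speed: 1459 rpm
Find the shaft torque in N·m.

ω = 2π × 1459/60 = 152.8 rad/s
τ = P/ω = 6520/152.8 = 42.7 N·m

42.7 N·m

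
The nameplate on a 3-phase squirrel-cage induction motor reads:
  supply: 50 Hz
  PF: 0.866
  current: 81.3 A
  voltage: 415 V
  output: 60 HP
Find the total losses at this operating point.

5.85 kW

P_in = √3·V·I·cosφ = 1.732×415×81.3×0.866 = 50606 W
P_out = 60×746 = 44760 W
Losses = P_in − P_out = 50606 − 44760 = 5846 W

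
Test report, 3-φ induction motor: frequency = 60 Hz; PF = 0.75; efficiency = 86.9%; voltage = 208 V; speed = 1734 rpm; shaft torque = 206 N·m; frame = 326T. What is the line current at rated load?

ω = 2π×1734/60 = 181.6 rad/s; P_out = τω = 206 × 181.6 = 37410 W
P_in = P_out / η = 37410 / 0.869 = 43049 W
I_L = P_in / (√3·V_L·cosφ) = 43049 / (1.732 × 208 × 0.75) = 159 A

159 A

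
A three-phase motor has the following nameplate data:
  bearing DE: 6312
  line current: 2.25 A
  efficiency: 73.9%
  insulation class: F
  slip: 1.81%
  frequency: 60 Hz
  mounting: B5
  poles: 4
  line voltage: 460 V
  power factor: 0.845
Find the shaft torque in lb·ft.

4.46 lb·ft

P_in = √3·V·I·cosφ = 1.732 × 460 × 2.25 × 0.845 = 1515 W
P_out = η·P_in = 0.739 × 1515 = 1120 W
n_s = 120×60/4 = 1800 rpm; n = 1800×(1−0.0181) = 1767 rpm
ω = 2π×1767/60 = 185 rad/s
τ = P_out/ω = 1120/185 = 6.054 N·m
In lb·ft: 6.054/1.356 = 4.46 lb·ft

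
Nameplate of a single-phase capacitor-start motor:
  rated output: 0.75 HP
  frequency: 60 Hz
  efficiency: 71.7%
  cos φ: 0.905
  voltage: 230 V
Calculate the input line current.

P_out = 0.75 × 746 = 560 W
P_in = P_out / η = 560 / 0.717 = 781 W
I = P_in / (V·cosφ) = 781 / (230 × 0.905) = 3.75 A

3.75 A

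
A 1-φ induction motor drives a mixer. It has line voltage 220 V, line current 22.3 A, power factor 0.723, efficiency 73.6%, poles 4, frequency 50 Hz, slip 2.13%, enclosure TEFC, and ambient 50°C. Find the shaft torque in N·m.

P_in = V·I·cosφ = 220 × 22.3 × 0.723 = 3547 W
P_out = η·P_in = 0.736 × 3547 = 2611 W
n_s = 120×50/4 = 1500 rpm; n = 1500×(1−0.0213) = 1468 rpm
ω = 2π×1468/60 = 153.7 rad/s
τ = P_out/ω = 2611/153.7 = 17 N·m

17 N·m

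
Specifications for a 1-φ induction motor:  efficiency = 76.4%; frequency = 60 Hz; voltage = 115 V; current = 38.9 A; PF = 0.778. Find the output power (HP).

P_in = V·I·cosφ = 115 × 38.9 × 0.778 = 3480 W
P_out = η·P_in = 0.764 × 3480 = 2659 W
= 2659/746 = 3.56 HP

3.56 HP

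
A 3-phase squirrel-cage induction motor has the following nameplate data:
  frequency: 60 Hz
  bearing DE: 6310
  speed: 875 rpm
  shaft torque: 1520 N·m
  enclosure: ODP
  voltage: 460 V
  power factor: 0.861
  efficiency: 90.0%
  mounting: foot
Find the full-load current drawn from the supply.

ω = 2π×875/60 = 91.63 rad/s; P_out = τω = 1520 × 91.63 = 139278 W
P_in = P_out / η = 139278 / 0.900 = 154753 W
I_L = P_in / (√3·V_L·cosφ) = 154753 / (1.732 × 460 × 0.861) = 226 A

226 A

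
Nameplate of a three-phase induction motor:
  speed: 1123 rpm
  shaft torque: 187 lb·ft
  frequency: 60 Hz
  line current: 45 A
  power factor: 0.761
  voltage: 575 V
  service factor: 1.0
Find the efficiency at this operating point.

τ = 187 lb·ft × 1.356 = 253.6 N·m
ω = 2π × 1123/60 = 117.6 rad/s; P_out = τω = 253.6 × 117.6 = 29823 W
P_in = √3·V_L·I_L·cosφ = 1.732 × 575 × 45 × 0.761 = 34105 W
η = P_out / P_in = 29823 / 34105 = 0.874 = 87.4%

87.4 %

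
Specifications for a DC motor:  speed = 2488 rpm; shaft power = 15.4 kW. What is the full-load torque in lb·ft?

43.6 lb·ft

ω = 2π × 2488/60 = 260.5 rad/s
τ = P/ω = 15400/260.5 = 59.12 N·m
In lb·ft: 59.12/1.356 = 43.6 lb·ft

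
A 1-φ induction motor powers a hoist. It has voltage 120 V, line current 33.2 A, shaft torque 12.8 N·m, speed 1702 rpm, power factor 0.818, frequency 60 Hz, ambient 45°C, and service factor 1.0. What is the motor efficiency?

ω = 2π × 1702/60 = 178.2 rad/s; P_out = τω = 12.8 × 178.2 = 2281 W
P_in = V·I·cosφ = 120 × 33.2 × 0.818 = 3259 W
η = P_out / P_in = 2281 / 3259 = 0.700 = 70.0%

70.0 %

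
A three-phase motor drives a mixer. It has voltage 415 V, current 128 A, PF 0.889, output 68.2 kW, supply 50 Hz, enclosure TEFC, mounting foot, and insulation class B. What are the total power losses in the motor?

13.6 kW

P_in = √3·V·I·cosφ = 1.732×415×128×0.889 = 81791 W
P_out = 68200 W
Losses = P_in − P_out = 81791 − 68200 = 13591 W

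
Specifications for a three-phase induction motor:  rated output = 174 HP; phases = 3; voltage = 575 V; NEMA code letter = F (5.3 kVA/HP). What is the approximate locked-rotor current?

S_LR = 5.3 × 174 = 922.2 kVA
I_LR = S_LR/(√3·V_L) = 922200/(1.732×575) = 926 A

926 A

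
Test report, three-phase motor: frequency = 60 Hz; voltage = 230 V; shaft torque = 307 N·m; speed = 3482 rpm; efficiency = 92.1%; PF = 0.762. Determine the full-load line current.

400 A

ω = 2π×3482/60 = 364.6 rad/s; P_out = τω = 307 × 364.6 = 111932 W
P_in = P_out / η = 111932 / 0.921 = 121533 W
I_L = P_in / (√3·V_L·cosφ) = 121533 / (1.732 × 230 × 0.762) = 400 A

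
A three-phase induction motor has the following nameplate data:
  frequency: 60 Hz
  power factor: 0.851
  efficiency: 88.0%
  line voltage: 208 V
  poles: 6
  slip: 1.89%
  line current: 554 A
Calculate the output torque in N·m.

P_in = √3·V·I·cosφ = 1.732 × 208 × 554 × 0.851 = 169844 W
P_out = η·P_in = 0.88 × 169844 = 149463 W
n_s = 120×60/6 = 1200 rpm; n = 1200×(1−0.0189) = 1177 rpm
ω = 2π×1177/60 = 123.3 rad/s
τ = P_out/ω = 149463/123.3 = 1210 N·m

1210 N·m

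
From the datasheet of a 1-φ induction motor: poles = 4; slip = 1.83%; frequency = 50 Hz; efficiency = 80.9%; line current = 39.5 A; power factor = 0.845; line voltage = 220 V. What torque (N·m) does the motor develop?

38.5 N·m

P_in = V·I·cosφ = 220 × 39.5 × 0.845 = 7343 W
P_out = η·P_in = 0.809 × 7343 = 5940 W
n_s = 120×50/4 = 1500 rpm; n = 1500×(1−0.0183) = 1473 rpm
ω = 2π×1473/60 = 154.3 rad/s
τ = P_out/ω = 5940/154.3 = 38.5 N·m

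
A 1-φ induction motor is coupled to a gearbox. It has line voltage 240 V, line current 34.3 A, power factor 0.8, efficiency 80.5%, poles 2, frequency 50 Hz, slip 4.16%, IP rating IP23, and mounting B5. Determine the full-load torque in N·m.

17.6 N·m

P_in = V·I·cosφ = 240 × 34.3 × 0.8 = 6586 W
P_out = η·P_in = 0.805 × 6586 = 5302 W
n_s = 120×50/2 = 3000 rpm; n = 3000×(1−0.0416) = 2875 rpm
ω = 2π×2875/60 = 301.1 rad/s
τ = P_out/ω = 5302/301.1 = 17.6 N·m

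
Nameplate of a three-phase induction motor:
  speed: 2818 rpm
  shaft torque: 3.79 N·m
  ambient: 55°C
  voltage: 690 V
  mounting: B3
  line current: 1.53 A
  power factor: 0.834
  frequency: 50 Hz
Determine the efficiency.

73.3 %

ω = 2π × 2818/60 = 295.1 rad/s; P_out = τω = 3.79 × 295.1 = 1118 W
P_in = √3·V_L·I_L·cosφ = 1.732 × 690 × 1.53 × 0.834 = 1525 W
η = P_out / P_in = 1118 / 1525 = 0.733 = 73.3%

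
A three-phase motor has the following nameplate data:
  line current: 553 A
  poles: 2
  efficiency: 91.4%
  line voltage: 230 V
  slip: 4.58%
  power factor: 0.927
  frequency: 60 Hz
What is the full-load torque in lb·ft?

P_in = √3·V·I·cosφ = 1.732 × 230 × 553 × 0.927 = 204212 W
P_out = η·P_in = 0.914 × 204212 = 186650 W
n_s = 120×60/2 = 3600 rpm; n = 3600×(1−0.0458) = 3435 rpm
ω = 2π×3435/60 = 359.7 rad/s
τ = P_out/ω = 186650/359.7 = 518.9 N·m
In lb·ft: 518.9/1.356 = 383 lb·ft

383 lb·ft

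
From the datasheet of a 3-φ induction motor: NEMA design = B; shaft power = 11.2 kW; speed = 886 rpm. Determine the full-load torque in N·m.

ω = 2π × 886/60 = 92.78 rad/s
τ = P/ω = 11200/92.78 = 121 N·m

121 N·m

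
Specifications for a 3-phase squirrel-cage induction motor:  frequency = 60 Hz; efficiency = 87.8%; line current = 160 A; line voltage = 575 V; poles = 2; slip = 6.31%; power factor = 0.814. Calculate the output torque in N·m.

322 N·m

P_in = √3·V·I·cosφ = 1.732 × 575 × 160 × 0.814 = 129706 W
P_out = η·P_in = 0.878 × 129706 = 113882 W
n_s = 120×60/2 = 3600 rpm; n = 3600×(1−0.0631) = 3373 rpm
ω = 2π×3373/60 = 353.2 rad/s
τ = P_out/ω = 113882/353.2 = 322 N·m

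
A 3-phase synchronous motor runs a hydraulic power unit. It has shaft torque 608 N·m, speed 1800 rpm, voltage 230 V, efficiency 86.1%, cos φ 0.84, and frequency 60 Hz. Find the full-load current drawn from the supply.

398 A

ω = 2π×1800/60 = 188.5 rad/s; P_out = τω = 608 × 188.5 = 114608 W
P_in = P_out / η = 114608 / 0.861 = 133110 W
I_L = P_in / (√3·V_L·cosφ) = 133110 / (1.732 × 230 × 0.84) = 398 A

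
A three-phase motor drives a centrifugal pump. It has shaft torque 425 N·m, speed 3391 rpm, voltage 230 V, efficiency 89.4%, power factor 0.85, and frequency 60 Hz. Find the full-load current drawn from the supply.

499 A

ω = 2π×3391/60 = 355.1 rad/s; P_out = τω = 425 × 355.1 = 150918 W
P_in = P_out / η = 150918 / 0.894 = 168812 W
I_L = P_in / (√3·V_L·cosφ) = 168812 / (1.732 × 230 × 0.85) = 499 A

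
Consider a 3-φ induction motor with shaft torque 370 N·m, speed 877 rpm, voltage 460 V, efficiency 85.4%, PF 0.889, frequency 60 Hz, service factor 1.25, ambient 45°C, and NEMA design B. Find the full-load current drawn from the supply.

ω = 2π×877/60 = 91.84 rad/s; P_out = τω = 370 × 91.84 = 33981 W
P_in = P_out / η = 33981 / 0.854 = 39790 W
I_L = P_in / (√3·V_L·cosφ) = 39790 / (1.732 × 460 × 0.889) = 56.2 A

56.2 A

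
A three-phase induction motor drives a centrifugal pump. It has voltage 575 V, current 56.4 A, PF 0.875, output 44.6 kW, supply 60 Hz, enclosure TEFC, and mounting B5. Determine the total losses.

4550 W

P_in = √3·V·I·cosφ = 1.732×575×56.4×0.875 = 49148 W
P_out = 44600 W
Losses = P_in − P_out = 49148 − 44600 = 4548 W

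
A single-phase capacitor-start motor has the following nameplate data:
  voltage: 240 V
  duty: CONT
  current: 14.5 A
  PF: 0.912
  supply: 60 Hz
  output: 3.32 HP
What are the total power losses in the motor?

697 W

P_in = V·I·cosφ = 240×14.5×0.912 = 3174 W
P_out = 3.32×746 = 2477 W
Losses = P_in − P_out = 3174 − 2477 = 697 W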